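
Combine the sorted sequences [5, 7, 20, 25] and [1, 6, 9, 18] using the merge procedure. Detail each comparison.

Merging process:

Compare 5 vs 1: take 1 from right. Merged: [1]
Compare 5 vs 6: take 5 from left. Merged: [1, 5]
Compare 7 vs 6: take 6 from right. Merged: [1, 5, 6]
Compare 7 vs 9: take 7 from left. Merged: [1, 5, 6, 7]
Compare 20 vs 9: take 9 from right. Merged: [1, 5, 6, 7, 9]
Compare 20 vs 18: take 18 from right. Merged: [1, 5, 6, 7, 9, 18]
Append remaining from left: [20, 25]. Merged: [1, 5, 6, 7, 9, 18, 20, 25]

Final merged array: [1, 5, 6, 7, 9, 18, 20, 25]
Total comparisons: 6

The merged array is [1, 5, 6, 7, 9, 18, 20, 25], requiring 6 comparisons. The merge step runs in O(n) time where n is the total number of elements.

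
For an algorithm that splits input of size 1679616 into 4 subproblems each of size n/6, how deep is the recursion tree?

For divide and conquer with division factor 6:

Problem sizes at each level:
Level 0: 1679616
Level 1: 279936
Level 2: 46656
Level 3: 7776
Level 4: 1296
Level 5: 216
Level 6: 36
Level 7: 6
Level 8: 1

The root is level 0 and the size-1 base case is level 8 (the tree spans levels 0 through 8, i.e. 9 levels counting the root), so the depth is the number of divisions: log_6(1679616) = 8

The recursion tree depth is log_6(1679616) = 8. At each level, the problem size is divided by 6, so it takes 8 divisions to reduce to a base case of size 1. The algorithm makes 4 recursive calls at each level.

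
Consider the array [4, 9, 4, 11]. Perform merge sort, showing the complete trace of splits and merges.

Merge sort trace:

Split: [4, 9, 4, 11] -> [4, 9] and [4, 11]
  Split: [4, 9] -> [4] and [9]
  Merge: [4] + [9] -> [4, 9]
  Split: [4, 11] -> [4] and [11]
  Merge: [4] + [11] -> [4, 11]
Merge: [4, 9] + [4, 11] -> [4, 4, 9, 11]

Final sorted array: [4, 4, 9, 11]

The merge sort proceeds by recursively splitting the array and merging sorted halves.
After all merges, the sorted array is [4, 4, 9, 11].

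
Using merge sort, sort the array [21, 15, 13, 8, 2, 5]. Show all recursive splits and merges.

Merge sort trace:

Split: [21, 15, 13, 8, 2, 5] -> [21, 15, 13] and [8, 2, 5]
  Split: [21, 15, 13] -> [21] and [15, 13]
    Split: [15, 13] -> [15] and [13]
    Merge: [15] + [13] -> [13, 15]
  Merge: [21] + [13, 15] -> [13, 15, 21]
  Split: [8, 2, 5] -> [8] and [2, 5]
    Split: [2, 5] -> [2] and [5]
    Merge: [2] + [5] -> [2, 5]
  Merge: [8] + [2, 5] -> [2, 5, 8]
Merge: [13, 15, 21] + [2, 5, 8] -> [2, 5, 8, 13, 15, 21]

Final sorted array: [2, 5, 8, 13, 15, 21]

The merge sort proceeds by recursively splitting the array and merging sorted halves.
After all merges, the sorted array is [2, 5, 8, 13, 15, 21].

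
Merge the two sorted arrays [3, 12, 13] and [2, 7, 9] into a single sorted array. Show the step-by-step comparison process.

Merging process:

Compare 3 vs 2: take 2 from right. Merged: [2]
Compare 3 vs 7: take 3 from left. Merged: [2, 3]
Compare 12 vs 7: take 7 from right. Merged: [2, 3, 7]
Compare 12 vs 9: take 9 from right. Merged: [2, 3, 7, 9]
Append remaining from left: [12, 13]. Merged: [2, 3, 7, 9, 12, 13]

Final merged array: [2, 3, 7, 9, 12, 13]
Total comparisons: 4

The merged array is [2, 3, 7, 9, 12, 13], requiring 4 comparisons. The merge step runs in O(n) time where n is the total number of elements.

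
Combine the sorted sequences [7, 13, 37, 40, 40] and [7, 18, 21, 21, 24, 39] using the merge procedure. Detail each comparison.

Merging process:

Compare 7 vs 7: take 7 from left. Merged: [7]
Compare 13 vs 7: take 7 from right. Merged: [7, 7]
Compare 13 vs 18: take 13 from left. Merged: [7, 7, 13]
Compare 37 vs 18: take 18 from right. Merged: [7, 7, 13, 18]
Compare 37 vs 21: take 21 from right. Merged: [7, 7, 13, 18, 21]
Compare 37 vs 21: take 21 from right. Merged: [7, 7, 13, 18, 21, 21]
Compare 37 vs 24: take 24 from right. Merged: [7, 7, 13, 18, 21, 21, 24]
Compare 37 vs 39: take 37 from left. Merged: [7, 7, 13, 18, 21, 21, 24, 37]
Compare 40 vs 39: take 39 from right. Merged: [7, 7, 13, 18, 21, 21, 24, 37, 39]
Append remaining from left: [40, 40]. Merged: [7, 7, 13, 18, 21, 21, 24, 37, 39, 40, 40]

Final merged array: [7, 7, 13, 18, 21, 21, 24, 37, 39, 40, 40]
Total comparisons: 9

The merged array is [7, 7, 13, 18, 21, 21, 24, 37, 39, 40, 40], requiring 9 comparisons. The merge step runs in O(n) time where n is the total number of elements.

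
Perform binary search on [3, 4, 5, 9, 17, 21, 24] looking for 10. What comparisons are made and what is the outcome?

Binary search for 10 in [3, 4, 5, 9, 17, 21, 24]:

lo=0, hi=6, mid=3, arr[mid]=9 -> 9 < 10, search right half
lo=4, hi=6, mid=5, arr[mid]=21 -> 21 > 10, search left half
lo=4, hi=4, mid=4, arr[mid]=17 -> 17 > 10, search left half
lo=4 > hi=3, target 10 not found

Binary search determines that 10 is not in the array after 3 comparisons. The search space was exhausted without finding the target.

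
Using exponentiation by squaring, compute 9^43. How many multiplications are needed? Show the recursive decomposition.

Computing 9^43 by squaring (build up from 9^1; each line after the first costs one multiplication):

9^1 = 9
9^2 = (9^1)^2 = 9^2 = 81
9^4 = (9^2)^2 = 81^2 = 6561
9^5 = 9 * 9^4 = 9 * 6561 = 59049
9^10 = (9^5)^2 = 59049^2 = 3486784401
9^20 = (9^10)^2 = 3486784401^2 = 12157665459056928801
9^21 = 9 * 9^20 = 9 * 12157665459056928801 = 109418989131512359209
9^42 = (9^21)^2 = 109418989131512359209^2 = 11972515182562019788602740026717047105681
9^43 = 9 * 9^42 = 9 * 11972515182562019788602740026717047105681 = 107752636643058178097424660240453423951129

Result: 107752636643058178097424660240453423951129
Multiplications needed: 8 (8 lines after 9^1)

9^43 = 107752636643058178097424660240453423951129. Using exponentiation by squaring, this requires 8 multiplications. The key idea: if the exponent is even, square the half-power; if odd, multiply by the base once.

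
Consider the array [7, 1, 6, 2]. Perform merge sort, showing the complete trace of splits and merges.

Merge sort trace:

Split: [7, 1, 6, 2] -> [7, 1] and [6, 2]
  Split: [7, 1] -> [7] and [1]
  Merge: [7] + [1] -> [1, 7]
  Split: [6, 2] -> [6] and [2]
  Merge: [6] + [2] -> [2, 6]
Merge: [1, 7] + [2, 6] -> [1, 2, 6, 7]

Final sorted array: [1, 2, 6, 7]

The merge sort proceeds by recursively splitting the array and merging sorted halves.
After all merges, the sorted array is [1, 2, 6, 7].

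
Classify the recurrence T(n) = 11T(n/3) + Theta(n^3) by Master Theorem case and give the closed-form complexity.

Master Theorem for T(n) = 11T(n/3) + O(n^3):

a = 11, b = 3, c = 3
log_b(a) = log_3(11) = 2.1827

Case 3: c = 3 > log_3(11) = 2.1827
T(n) = O(n^3) = O(n^3)

For T(n) = 11T(n/3) + O(n^3): log_3(11) = 2.1827. This is Case 3 of the Master Theorem (c > log_b(a), work dominated by root), giving O(n^3).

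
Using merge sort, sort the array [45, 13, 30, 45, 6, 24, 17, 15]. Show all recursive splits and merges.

Merge sort trace:

Split: [45, 13, 30, 45, 6, 24, 17, 15] -> [45, 13, 30, 45] and [6, 24, 17, 15]
  Split: [45, 13, 30, 45] -> [45, 13] and [30, 45]
    Split: [45, 13] -> [45] and [13]
    Merge: [45] + [13] -> [13, 45]
    Split: [30, 45] -> [30] and [45]
    Merge: [30] + [45] -> [30, 45]
  Merge: [13, 45] + [30, 45] -> [13, 30, 45, 45]
  Split: [6, 24, 17, 15] -> [6, 24] and [17, 15]
    Split: [6, 24] -> [6] and [24]
    Merge: [6] + [24] -> [6, 24]
    Split: [17, 15] -> [17] and [15]
    Merge: [17] + [15] -> [15, 17]
  Merge: [6, 24] + [15, 17] -> [6, 15, 17, 24]
Merge: [13, 30, 45, 45] + [6, 15, 17, 24] -> [6, 13, 15, 17, 24, 30, 45, 45]

Final sorted array: [6, 13, 15, 17, 24, 30, 45, 45]

The merge sort proceeds by recursively splitting the array and merging sorted halves.
After all merges, the sorted array is [6, 13, 15, 17, 24, 30, 45, 45].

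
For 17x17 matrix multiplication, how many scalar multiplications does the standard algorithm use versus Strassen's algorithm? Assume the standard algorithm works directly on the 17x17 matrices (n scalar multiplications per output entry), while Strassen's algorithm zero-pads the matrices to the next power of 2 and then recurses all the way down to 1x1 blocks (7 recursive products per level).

Matrix multiplication for 17x17 matrices:

Strassen's algorithm requires power-of-2 dimensions. Pad 17x17 to 32x32 (next power of 2).

Standard algorithm: 17^3 = 4913 multiplications
Strassen's algorithm: 7^(log2(32)) = 7^5 = 16807 multiplications
Difference: 4913 - 16807 = -11894 (Strassen uses MORE here due to padding overhead — for small or just-over-power-of-2 n, padding can outweigh the per-level savings)

Standard: 4913 multiplications (17^3). Strassen: 16807 multiplications (7^5, after padding to 32x32). Strassen reduces 8 recursive multiplications to 7 at each level.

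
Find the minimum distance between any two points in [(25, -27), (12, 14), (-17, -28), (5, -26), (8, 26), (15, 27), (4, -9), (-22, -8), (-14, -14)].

Computing all pairwise distances among 9 points:

d((25, -27), (12, 14)) = 43.0116
d((25, -27), (-17, -28)) = 42.0119
d((25, -27), (5, -26)) = 20.025
d((25, -27), (8, 26)) = 55.6597
d((25, -27), (15, 27)) = 54.9181
d((25, -27), (4, -9)) = 27.6586
d((25, -27), (-22, -8)) = 50.6952
d((25, -27), (-14, -14)) = 41.1096
d((12, 14), (-17, -28)) = 51.0392
d((12, 14), (5, -26)) = 40.6079
d((12, 14), (8, 26)) = 12.6491
d((12, 14), (15, 27)) = 13.3417
d((12, 14), (4, -9)) = 24.3516
d((12, 14), (-22, -8)) = 40.4969
d((12, 14), (-14, -14)) = 38.2099
d((-17, -28), (5, -26)) = 22.0907
d((-17, -28), (8, 26)) = 59.5063
d((-17, -28), (15, 27)) = 63.6318
d((-17, -28), (4, -9)) = 28.3196
d((-17, -28), (-22, -8)) = 20.6155
d((-17, -28), (-14, -14)) = 14.3178
d((5, -26), (8, 26)) = 52.0865
d((5, -26), (15, 27)) = 53.9351
d((5, -26), (4, -9)) = 17.0294
d((5, -26), (-22, -8)) = 32.45
d((5, -26), (-14, -14)) = 22.4722
d((8, 26), (15, 27)) = 7.0711 <-- minimum
d((8, 26), (4, -9)) = 35.2278
d((8, 26), (-22, -8)) = 45.3431
d((8, 26), (-14, -14)) = 45.6508
d((15, 27), (4, -9)) = 37.6431
d((15, 27), (-22, -8)) = 50.9313
d((15, 27), (-14, -14)) = 50.2195
d((4, -9), (-22, -8)) = 26.0192
d((4, -9), (-14, -14)) = 18.6815
d((-22, -8), (-14, -14)) = 10.0

Closest pair: (8, 26) and (15, 27) with distance 7.0711

The closest pair is (8, 26) and (15, 27) with Euclidean distance 7.0711. For 9 points, brute-force pairwise comparison is shown above. For large n, the divide-and-conquer algorithm (sort by x, recurse on halves, check the dividing strip) achieves O(n log n).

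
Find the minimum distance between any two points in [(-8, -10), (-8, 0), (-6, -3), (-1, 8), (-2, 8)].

Computing all pairwise distances among 5 points:

d((-8, -10), (-8, 0)) = 10.0
d((-8, -10), (-6, -3)) = 7.2801
d((-8, -10), (-1, 8)) = 19.3132
d((-8, -10), (-2, 8)) = 18.9737
d((-8, 0), (-6, -3)) = 3.6056
d((-8, 0), (-1, 8)) = 10.6301
d((-8, 0), (-2, 8)) = 10.0
d((-6, -3), (-1, 8)) = 12.083
d((-6, -3), (-2, 8)) = 11.7047
d((-1, 8), (-2, 8)) = 1.0 <-- minimum

Closest pair: (-1, 8) and (-2, 8) with distance 1.0

The closest pair is (-1, 8) and (-2, 8) with Euclidean distance 1.0. For 5 points, brute-force pairwise comparison is shown above. For large n, the divide-and-conquer algorithm (sort by x, recurse on halves, check the dividing strip) achieves O(n log n).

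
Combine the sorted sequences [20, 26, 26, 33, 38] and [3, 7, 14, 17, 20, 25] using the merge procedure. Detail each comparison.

Merging process:

Compare 20 vs 3: take 3 from right. Merged: [3]
Compare 20 vs 7: take 7 from right. Merged: [3, 7]
Compare 20 vs 14: take 14 from right. Merged: [3, 7, 14]
Compare 20 vs 17: take 17 from right. Merged: [3, 7, 14, 17]
Compare 20 vs 20: take 20 from left. Merged: [3, 7, 14, 17, 20]
Compare 26 vs 20: take 20 from right. Merged: [3, 7, 14, 17, 20, 20]
Compare 26 vs 25: take 25 from right. Merged: [3, 7, 14, 17, 20, 20, 25]
Append remaining from left: [26, 26, 33, 38]. Merged: [3, 7, 14, 17, 20, 20, 25, 26, 26, 33, 38]

Final merged array: [3, 7, 14, 17, 20, 20, 25, 26, 26, 33, 38]
Total comparisons: 7

The merged array is [3, 7, 14, 17, 20, 20, 25, 26, 26, 33, 38], requiring 7 comparisons. The merge step runs in O(n) time where n is the total number of elements.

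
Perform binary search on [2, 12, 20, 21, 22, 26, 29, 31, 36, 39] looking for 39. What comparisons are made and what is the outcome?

Binary search for 39 in [2, 12, 20, 21, 22, 26, 29, 31, 36, 39]:

lo=0, hi=9, mid=4, arr[mid]=22 -> 22 < 39, search right half
lo=5, hi=9, mid=7, arr[mid]=31 -> 31 < 39, search right half
lo=8, hi=9, mid=8, arr[mid]=36 -> 36 < 39, search right half
lo=9, hi=9, mid=9, arr[mid]=39 -> Found target at index 9!

Binary search finds 39 at index 9 after 4 comparisons. The search repeatedly halves the search space by comparing with the middle element.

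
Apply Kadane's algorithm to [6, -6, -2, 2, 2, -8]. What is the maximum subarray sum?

Using Kadane's algorithm on [6, -6, -2, 2, 2, -8]:

Scanning through the array:
Position 1 (value -6): max_ending_here = 0, max_so_far = 6
Position 2 (value -2): max_ending_here = -2, max_so_far = 6
Position 3 (value 2): max_ending_here = 2, max_so_far = 6
Position 4 (value 2): max_ending_here = 4, max_so_far = 6
Position 5 (value -8): max_ending_here = -4, max_so_far = 6

Maximum subarray: [6]
Maximum sum: 6

The maximum subarray is [6] with sum 6. This subarray runs from index 0 to index 0.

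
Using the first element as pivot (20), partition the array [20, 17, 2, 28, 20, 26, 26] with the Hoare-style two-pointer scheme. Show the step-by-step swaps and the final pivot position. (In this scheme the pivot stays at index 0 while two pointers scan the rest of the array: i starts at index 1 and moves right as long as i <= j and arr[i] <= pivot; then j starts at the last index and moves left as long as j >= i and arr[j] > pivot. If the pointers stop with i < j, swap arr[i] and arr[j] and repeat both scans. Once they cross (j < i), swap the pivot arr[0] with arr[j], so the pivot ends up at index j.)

Hoare-style two-pointer partition with pivot = 20:

Initial array: [20, 17, 2, 28, 20, 26, 26]

Pointers start at i = 1, j = 6.
i stops at index 3 (arr[3]=28 > 20), j stops at index 4 (arr[4]=20 <= 20): swap arr[3] and arr[4], array becomes [20, 17, 2, 20, 28, 26, 26]
i ends at 4, j ends at 3: the pointers have crossed (j < i), so scanning stops.

Swap pivot arr[0] with arr[3] to place pivot at position 3: [20, 17, 2, 20, 28, 26, 26]
Pivot position: 3

After partitioning with pivot 20, the array becomes [20, 17, 2, 20, 28, 26, 26]. The pivot is placed at index 3. All elements to the left of the pivot are <= 20, and all elements to the right are > 20.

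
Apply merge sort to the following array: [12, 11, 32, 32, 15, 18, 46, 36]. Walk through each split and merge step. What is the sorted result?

Merge sort trace:

Split: [12, 11, 32, 32, 15, 18, 46, 36] -> [12, 11, 32, 32] and [15, 18, 46, 36]
  Split: [12, 11, 32, 32] -> [12, 11] and [32, 32]
    Split: [12, 11] -> [12] and [11]
    Merge: [12] + [11] -> [11, 12]
    Split: [32, 32] -> [32] and [32]
    Merge: [32] + [32] -> [32, 32]
  Merge: [11, 12] + [32, 32] -> [11, 12, 32, 32]
  Split: [15, 18, 46, 36] -> [15, 18] and [46, 36]
    Split: [15, 18] -> [15] and [18]
    Merge: [15] + [18] -> [15, 18]
    Split: [46, 36] -> [46] and [36]
    Merge: [46] + [36] -> [36, 46]
  Merge: [15, 18] + [36, 46] -> [15, 18, 36, 46]
Merge: [11, 12, 32, 32] + [15, 18, 36, 46] -> [11, 12, 15, 18, 32, 32, 36, 46]

Final sorted array: [11, 12, 15, 18, 32, 32, 36, 46]

The merge sort proceeds by recursively splitting the array and merging sorted halves.
After all merges, the sorted array is [11, 12, 15, 18, 32, 32, 36, 46].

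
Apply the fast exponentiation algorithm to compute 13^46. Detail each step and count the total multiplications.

Computing 13^46 by squaring (build up from 13^1; each line after the first costs one multiplication):

13^1 = 13
13^2 = (13^1)^2 = 13^2 = 169
13^4 = (13^2)^2 = 169^2 = 28561
13^5 = 13 * 13^4 = 13 * 28561 = 371293
13^10 = (13^5)^2 = 371293^2 = 137858491849
13^11 = 13 * 13^10 = 13 * 137858491849 = 1792160394037
13^22 = (13^11)^2 = 1792160394037^2 = 3211838877954855105157369
13^23 = 13 * 13^22 = 13 * 3211838877954855105157369 = 41753905413413116367045797
13^46 = (13^23)^2 = 41753905413413116367045797^2 = 1743388617272249143997555461487119439669521095365209

Result: 1743388617272249143997555461487119439669521095365209
Multiplications needed: 8 (8 lines after 13^1)

13^46 = 1743388617272249143997555461487119439669521095365209. Using exponentiation by squaring, this requires 8 multiplications. The key idea: if the exponent is even, square the half-power; if odd, multiply by the base once.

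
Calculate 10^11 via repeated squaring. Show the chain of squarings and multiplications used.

Computing 10^11 by squaring (build up from 10^1; each line after the first costs one multiplication):

10^1 = 10
10^2 = (10^1)^2 = 10^2 = 100
10^4 = (10^2)^2 = 100^2 = 10000
10^5 = 10 * 10^4 = 10 * 10000 = 100000
10^10 = (10^5)^2 = 100000^2 = 10000000000
10^11 = 10 * 10^10 = 10 * 10000000000 = 100000000000

Result: 100000000000
Multiplications needed: 5 (5 lines after 10^1)

10^11 = 100000000000. Using exponentiation by squaring, this requires 5 multiplications. The key idea: if the exponent is even, square the half-power; if odd, multiply by the base once.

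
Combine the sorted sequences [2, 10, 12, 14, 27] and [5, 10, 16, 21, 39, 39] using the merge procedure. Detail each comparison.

Merging process:

Compare 2 vs 5: take 2 from left. Merged: [2]
Compare 10 vs 5: take 5 from right. Merged: [2, 5]
Compare 10 vs 10: take 10 from left. Merged: [2, 5, 10]
Compare 12 vs 10: take 10 from right. Merged: [2, 5, 10, 10]
Compare 12 vs 16: take 12 from left. Merged: [2, 5, 10, 10, 12]
Compare 14 vs 16: take 14 from left. Merged: [2, 5, 10, 10, 12, 14]
Compare 27 vs 16: take 16 from right. Merged: [2, 5, 10, 10, 12, 14, 16]
Compare 27 vs 21: take 21 from right. Merged: [2, 5, 10, 10, 12, 14, 16, 21]
Compare 27 vs 39: take 27 from left. Merged: [2, 5, 10, 10, 12, 14, 16, 21, 27]
Append remaining from right: [39, 39]. Merged: [2, 5, 10, 10, 12, 14, 16, 21, 27, 39, 39]

Final merged array: [2, 5, 10, 10, 12, 14, 16, 21, 27, 39, 39]
Total comparisons: 9

The merged array is [2, 5, 10, 10, 12, 14, 16, 21, 27, 39, 39], requiring 9 comparisons. The merge step runs in O(n) time where n is the total number of elements.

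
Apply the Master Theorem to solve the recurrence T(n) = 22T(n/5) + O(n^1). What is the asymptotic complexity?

Master Theorem for T(n) = 22T(n/5) + O(n^1):

a = 22, b = 5, c = 1
log_b(a) = log_5(22) = 1.9206

Case 1: c = 1 < log_5(22) = 1.9206
T(n) = O(n^(log_5 22))

For T(n) = 22T(n/5) + O(n^1): log_5(22) = 1.9206. This is Case 1 of the Master Theorem (c < log_b(a), work dominated by leaves), giving O(n^(log_5 22)).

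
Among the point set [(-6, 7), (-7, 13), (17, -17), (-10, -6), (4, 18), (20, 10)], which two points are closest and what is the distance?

Computing all pairwise distances among 6 points:

d((-6, 7), (-7, 13)) = 6.0828 <-- minimum
d((-6, 7), (17, -17)) = 33.2415
d((-6, 7), (-10, -6)) = 13.6015
d((-6, 7), (4, 18)) = 14.8661
d((-6, 7), (20, 10)) = 26.1725
d((-7, 13), (17, -17)) = 38.4187
d((-7, 13), (-10, -6)) = 19.2354
d((-7, 13), (4, 18)) = 12.083
d((-7, 13), (20, 10)) = 27.1662
d((17, -17), (-10, -6)) = 29.1548
d((17, -17), (4, 18)) = 37.3363
d((17, -17), (20, 10)) = 27.1662
d((-10, -6), (4, 18)) = 27.7849
d((-10, -6), (20, 10)) = 34.0
d((4, 18), (20, 10)) = 17.8885

Closest pair: (-6, 7) and (-7, 13) with distance 6.0828

The closest pair is (-6, 7) and (-7, 13) with Euclidean distance 6.0828. For 6 points, brute-force pairwise comparison is shown above. For large n, the divide-and-conquer algorithm (sort by x, recurse on halves, check the dividing strip) achieves O(n log n).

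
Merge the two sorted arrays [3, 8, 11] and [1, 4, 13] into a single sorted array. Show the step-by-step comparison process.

Merging process:

Compare 3 vs 1: take 1 from right. Merged: [1]
Compare 3 vs 4: take 3 from left. Merged: [1, 3]
Compare 8 vs 4: take 4 from right. Merged: [1, 3, 4]
Compare 8 vs 13: take 8 from left. Merged: [1, 3, 4, 8]
Compare 11 vs 13: take 11 from left. Merged: [1, 3, 4, 8, 11]
Append remaining from right: [13]. Merged: [1, 3, 4, 8, 11, 13]

Final merged array: [1, 3, 4, 8, 11, 13]
Total comparisons: 5

The merged array is [1, 3, 4, 8, 11, 13], requiring 5 comparisons. The merge step runs in O(n) time where n is the total number of elements.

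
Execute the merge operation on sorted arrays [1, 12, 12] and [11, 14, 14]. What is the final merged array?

Merging process:

Compare 1 vs 11: take 1 from left. Merged: [1]
Compare 12 vs 11: take 11 from right. Merged: [1, 11]
Compare 12 vs 14: take 12 from left. Merged: [1, 11, 12]
Compare 12 vs 14: take 12 from left. Merged: [1, 11, 12, 12]
Append remaining from right: [14, 14]. Merged: [1, 11, 12, 12, 14, 14]

Final merged array: [1, 11, 12, 12, 14, 14]
Total comparisons: 4

The merged array is [1, 11, 12, 12, 14, 14], requiring 4 comparisons. The merge step runs in O(n) time where n is the total number of elements.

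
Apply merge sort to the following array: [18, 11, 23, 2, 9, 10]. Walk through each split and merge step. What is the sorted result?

Merge sort trace:

Split: [18, 11, 23, 2, 9, 10] -> [18, 11, 23] and [2, 9, 10]
  Split: [18, 11, 23] -> [18] and [11, 23]
    Split: [11, 23] -> [11] and [23]
    Merge: [11] + [23] -> [11, 23]
  Merge: [18] + [11, 23] -> [11, 18, 23]
  Split: [2, 9, 10] -> [2] and [9, 10]
    Split: [9, 10] -> [9] and [10]
    Merge: [9] + [10] -> [9, 10]
  Merge: [2] + [9, 10] -> [2, 9, 10]
Merge: [11, 18, 23] + [2, 9, 10] -> [2, 9, 10, 11, 18, 23]

Final sorted array: [2, 9, 10, 11, 18, 23]

The merge sort proceeds by recursively splitting the array and merging sorted halves.
After all merges, the sorted array is [2, 9, 10, 11, 18, 23].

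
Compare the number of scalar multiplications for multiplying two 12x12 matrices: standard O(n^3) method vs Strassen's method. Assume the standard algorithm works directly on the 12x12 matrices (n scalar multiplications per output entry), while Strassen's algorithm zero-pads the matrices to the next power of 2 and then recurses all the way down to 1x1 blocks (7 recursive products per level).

Matrix multiplication for 12x12 matrices:

Strassen's algorithm requires power-of-2 dimensions. Pad 12x12 to 16x16 (next power of 2).

Standard algorithm: 12^3 = 1728 multiplications
Strassen's algorithm: 7^(log2(16)) = 7^4 = 2401 multiplications
Difference: 1728 - 2401 = -673 (Strassen uses MORE here due to padding overhead — for small or just-over-power-of-2 n, padding can outweigh the per-level savings)

Standard: 1728 multiplications (12^3). Strassen: 2401 multiplications (7^4, after padding to 16x16). Strassen reduces 8 recursive multiplications to 7 at each level.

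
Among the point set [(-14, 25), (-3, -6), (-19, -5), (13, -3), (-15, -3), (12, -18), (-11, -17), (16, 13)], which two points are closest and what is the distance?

Computing all pairwise distances among 8 points:

d((-14, 25), (-3, -6)) = 32.8938
d((-14, 25), (-19, -5)) = 30.4138
d((-14, 25), (13, -3)) = 38.8973
d((-14, 25), (-15, -3)) = 28.0179
d((-14, 25), (12, -18)) = 50.2494
d((-14, 25), (-11, -17)) = 42.107
d((-14, 25), (16, 13)) = 32.311
d((-3, -6), (-19, -5)) = 16.0312
d((-3, -6), (13, -3)) = 16.2788
d((-3, -6), (-15, -3)) = 12.3693
d((-3, -6), (12, -18)) = 19.2094
d((-3, -6), (-11, -17)) = 13.6015
d((-3, -6), (16, 13)) = 26.8701
d((-19, -5), (13, -3)) = 32.0624
d((-19, -5), (-15, -3)) = 4.4721 <-- minimum
d((-19, -5), (12, -18)) = 33.6155
d((-19, -5), (-11, -17)) = 14.4222
d((-19, -5), (16, 13)) = 39.3573
d((13, -3), (-15, -3)) = 28.0
d((13, -3), (12, -18)) = 15.0333
d((13, -3), (-11, -17)) = 27.7849
d((13, -3), (16, 13)) = 16.2788
d((-15, -3), (12, -18)) = 30.8869
d((-15, -3), (-11, -17)) = 14.5602
d((-15, -3), (16, 13)) = 34.8855
d((12, -18), (-11, -17)) = 23.0217
d((12, -18), (16, 13)) = 31.257
d((-11, -17), (16, 13)) = 40.3609

Closest pair: (-19, -5) and (-15, -3) with distance 4.4721

The closest pair is (-19, -5) and (-15, -3) with Euclidean distance 4.4721. For 8 points, brute-force pairwise comparison is shown above. For large n, the divide-and-conquer algorithm (sort by x, recurse on halves, check the dividing strip) achieves O(n log n).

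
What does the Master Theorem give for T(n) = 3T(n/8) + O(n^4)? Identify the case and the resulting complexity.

Master Theorem for T(n) = 3T(n/8) + O(n^4):

a = 3, b = 8, c = 4
log_b(a) = log_8(3) = 0.5283

Case 3: c = 4 > log_8(3) = 0.5283
T(n) = O(n^4) = O(n^4)

For T(n) = 3T(n/8) + O(n^4): log_8(3) = 0.5283. This is Case 3 of the Master Theorem (c > log_b(a), work dominated by root), giving O(n^4).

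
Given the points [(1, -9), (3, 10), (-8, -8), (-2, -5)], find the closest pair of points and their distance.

Computing all pairwise distances among 4 points:

d((1, -9), (3, 10)) = 19.105
d((1, -9), (-8, -8)) = 9.0554
d((1, -9), (-2, -5)) = 5.0 <-- minimum
d((3, 10), (-8, -8)) = 21.095
d((3, 10), (-2, -5)) = 15.8114
d((-8, -8), (-2, -5)) = 6.7082

Closest pair: (1, -9) and (-2, -5) with distance 5.0

The closest pair is (1, -9) and (-2, -5) with Euclidean distance 5.0. For 4 points, brute-force pairwise comparison is shown above. For large n, the divide-and-conquer algorithm (sort by x, recurse on halves, check the dividing strip) achieves O(n log n).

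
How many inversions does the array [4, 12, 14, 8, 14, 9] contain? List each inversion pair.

Finding inversions in [4, 12, 14, 8, 14, 9]:

(1, 3): arr[1]=12 > arr[3]=8
(1, 5): arr[1]=12 > arr[5]=9
(2, 3): arr[2]=14 > arr[3]=8
(2, 5): arr[2]=14 > arr[5]=9
(4, 5): arr[4]=14 > arr[5]=9

Total inversions: 5

The array has 5 inversion(s): (1,3), (1,5), (2,3), (2,5), (4,5). Each pair (i,j) satisfies i < j and arr[i] > arr[j].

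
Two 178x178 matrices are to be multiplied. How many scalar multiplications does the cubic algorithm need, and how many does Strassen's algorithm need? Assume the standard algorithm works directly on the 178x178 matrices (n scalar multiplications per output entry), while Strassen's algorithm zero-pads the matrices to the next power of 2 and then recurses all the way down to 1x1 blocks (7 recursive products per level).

Matrix multiplication for 178x178 matrices:

Strassen's algorithm requires power-of-2 dimensions. Pad 178x178 to 256x256 (next power of 2).

Standard algorithm: 178^3 = 5639752 multiplications
Strassen's algorithm: 7^(log2(256)) = 7^8 = 5764801 multiplications
Difference: 5639752 - 5764801 = -125049 (Strassen uses MORE here due to padding overhead — for small or just-over-power-of-2 n, padding can outweigh the per-level savings)

Standard: 5639752 multiplications (178^3). Strassen: 5764801 multiplications (7^8, after padding to 256x256). Strassen reduces 8 recursive multiplications to 7 at each level.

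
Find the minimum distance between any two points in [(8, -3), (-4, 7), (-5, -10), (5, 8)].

Computing all pairwise distances among 4 points:

d((8, -3), (-4, 7)) = 15.6205
d((8, -3), (-5, -10)) = 14.7648
d((8, -3), (5, 8)) = 11.4018
d((-4, 7), (-5, -10)) = 17.0294
d((-4, 7), (5, 8)) = 9.0554 <-- minimum
d((-5, -10), (5, 8)) = 20.5913

Closest pair: (-4, 7) and (5, 8) with distance 9.0554

The closest pair is (-4, 7) and (5, 8) with Euclidean distance 9.0554. For 4 points, brute-force pairwise comparison is shown above. For large n, the divide-and-conquer algorithm (sort by x, recurse on halves, check the dividing strip) achieves O(n log n).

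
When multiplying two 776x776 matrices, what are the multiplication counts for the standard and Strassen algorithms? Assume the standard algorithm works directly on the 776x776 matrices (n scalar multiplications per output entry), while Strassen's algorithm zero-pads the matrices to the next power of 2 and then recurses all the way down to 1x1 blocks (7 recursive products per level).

Matrix multiplication for 776x776 matrices:

Strassen's algorithm requires power-of-2 dimensions. Pad 776x776 to 1024x1024 (next power of 2).

Standard algorithm: 776^3 = 467288576 multiplications
Strassen's algorithm: 7^(log2(1024)) = 7^10 = 282475249 multiplications
Savings: 467288576 - 282475249 = 184813327 multiplications

Standard: 467288576 multiplications (776^3). Strassen: 282475249 multiplications (7^10, after padding to 1024x1024). Strassen reduces 8 recursive multiplications to 7 at each level.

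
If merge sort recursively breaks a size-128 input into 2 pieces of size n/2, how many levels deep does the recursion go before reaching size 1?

For divide and conquer with division factor 2:

Problem sizes at each level:
Level 0: 128
Level 1: 64
Level 2: 32
Level 3: 16
Level 4: 8
Level 5: 4
Level 6: 2
Level 7: 1

The root is level 0 and the size-1 base case is level 7 (the tree spans levels 0 through 7, i.e. 8 levels counting the root), so the depth is the number of divisions: log_2(128) = 7

The recursion tree depth is log_2(128) = 7. At each level, the problem size is divided by 2, so it takes 7 divisions to reduce to a base case of size 1. The algorithm makes 2 recursive calls at each level.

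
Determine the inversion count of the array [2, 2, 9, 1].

Finding inversions in [2, 2, 9, 1]:

(0, 3): arr[0]=2 > arr[3]=1
(1, 3): arr[1]=2 > arr[3]=1
(2, 3): arr[2]=9 > arr[3]=1

Total inversions: 3

The array has 3 inversion(s): (0,3), (1,3), (2,3). Each pair (i,j) satisfies i < j and arr[i] > arr[j].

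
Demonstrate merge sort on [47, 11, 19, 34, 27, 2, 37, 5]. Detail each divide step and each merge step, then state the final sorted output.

Merge sort trace:

Split: [47, 11, 19, 34, 27, 2, 37, 5] -> [47, 11, 19, 34] and [27, 2, 37, 5]
  Split: [47, 11, 19, 34] -> [47, 11] and [19, 34]
    Split: [47, 11] -> [47] and [11]
    Merge: [47] + [11] -> [11, 47]
    Split: [19, 34] -> [19] and [34]
    Merge: [19] + [34] -> [19, 34]
  Merge: [11, 47] + [19, 34] -> [11, 19, 34, 47]
  Split: [27, 2, 37, 5] -> [27, 2] and [37, 5]
    Split: [27, 2] -> [27] and [2]
    Merge: [27] + [2] -> [2, 27]
    Split: [37, 5] -> [37] and [5]
    Merge: [37] + [5] -> [5, 37]
  Merge: [2, 27] + [5, 37] -> [2, 5, 27, 37]
Merge: [11, 19, 34, 47] + [2, 5, 27, 37] -> [2, 5, 11, 19, 27, 34, 37, 47]

Final sorted array: [2, 5, 11, 19, 27, 34, 37, 47]

The merge sort proceeds by recursively splitting the array and merging sorted halves.
After all merges, the sorted array is [2, 5, 11, 19, 27, 34, 37, 47].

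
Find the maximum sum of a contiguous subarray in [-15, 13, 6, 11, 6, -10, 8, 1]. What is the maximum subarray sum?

Using Kadane's algorithm on [-15, 13, 6, 11, 6, -10, 8, 1]:

Scanning through the array:
Position 1 (value 13): max_ending_here = 13, max_so_far = 13
Position 2 (value 6): max_ending_here = 19, max_so_far = 19
Position 3 (value 11): max_ending_here = 30, max_so_far = 30
Position 4 (value 6): max_ending_here = 36, max_so_far = 36
Position 5 (value -10): max_ending_here = 26, max_so_far = 36
Position 6 (value 8): max_ending_here = 34, max_so_far = 36
Position 7 (value 1): max_ending_here = 35, max_so_far = 36

Maximum subarray: [13, 6, 11, 6]
Maximum sum: 36

The maximum subarray is [13, 6, 11, 6] with sum 36. This subarray runs from index 1 to index 4.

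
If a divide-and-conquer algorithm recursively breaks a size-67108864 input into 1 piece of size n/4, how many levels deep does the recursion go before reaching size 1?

For divide and conquer with division factor 4:

Problem sizes at each level:
Level 0: 67108864
Level 1: 16777216
Level 2: 4194304
Level 3: 1048576
Level 4: 262144
Level 5: 65536
Level 6: 16384
Level 7: 4096
Level 8: 1024
Level 9: 256
Level 10: 64
Level 11: 16
Level 12: 4
Level 13: 1

The root is level 0 and the size-1 base case is level 13 (the tree spans levels 0 through 13, i.e. 14 levels counting the root), so the depth is the number of divisions: log_4(67108864) = 13

The recursion tree depth is log_4(67108864) = 13. At each level, the problem size is divided by 4, so it takes 13 divisions to reduce to a base case of size 1. The algorithm makes 1 recursive call at each level.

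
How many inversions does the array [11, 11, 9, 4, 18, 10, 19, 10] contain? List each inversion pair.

Finding inversions in [11, 11, 9, 4, 18, 10, 19, 10]:

(0, 2): arr[0]=11 > arr[2]=9
(0, 3): arr[0]=11 > arr[3]=4
(0, 5): arr[0]=11 > arr[5]=10
(0, 7): arr[0]=11 > arr[7]=10
(1, 2): arr[1]=11 > arr[2]=9
(1, 3): arr[1]=11 > arr[3]=4
(1, 5): arr[1]=11 > arr[5]=10
(1, 7): arr[1]=11 > arr[7]=10
(2, 3): arr[2]=9 > arr[3]=4
(4, 5): arr[4]=18 > arr[5]=10
(4, 7): arr[4]=18 > arr[7]=10
(6, 7): arr[6]=19 > arr[7]=10

Total inversions: 12

The array has 12 inversion(s): (0,2), (0,3), (0,5), (0,7), (1,2), (1,3), (1,5), (1,7), (2,3), (4,5), (4,7), (6,7). Each pair (i,j) satisfies i < j and arr[i] > arr[j].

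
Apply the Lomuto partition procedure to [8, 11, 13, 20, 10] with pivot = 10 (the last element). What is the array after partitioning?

Lomuto partition with pivot = 10:

Initial array: [8, 11, 13, 20, 10]

arr[0]=8 <= 10: swap with position 0, array becomes [8, 11, 13, 20, 10]
arr[1]=11 > 10: no swap
arr[2]=13 > 10: no swap
arr[3]=20 > 10: no swap

Place pivot at position 1: [8, 10, 13, 20, 11]
Pivot position: 1

After partitioning with pivot 10, the array becomes [8, 10, 13, 20, 11]. The pivot is placed at index 1. All elements to the left of the pivot are <= 10, and all elements to the right are > 10.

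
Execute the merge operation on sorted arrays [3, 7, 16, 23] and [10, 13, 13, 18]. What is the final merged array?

Merging process:

Compare 3 vs 10: take 3 from left. Merged: [3]
Compare 7 vs 10: take 7 from left. Merged: [3, 7]
Compare 16 vs 10: take 10 from right. Merged: [3, 7, 10]
Compare 16 vs 13: take 13 from right. Merged: [3, 7, 10, 13]
Compare 16 vs 13: take 13 from right. Merged: [3, 7, 10, 13, 13]
Compare 16 vs 18: take 16 from left. Merged: [3, 7, 10, 13, 13, 16]
Compare 23 vs 18: take 18 from right. Merged: [3, 7, 10, 13, 13, 16, 18]
Append remaining from left: [23]. Merged: [3, 7, 10, 13, 13, 16, 18, 23]

Final merged array: [3, 7, 10, 13, 13, 16, 18, 23]
Total comparisons: 7

The merged array is [3, 7, 10, 13, 13, 16, 18, 23], requiring 7 comparisons. The merge step runs in O(n) time where n is the total number of elements.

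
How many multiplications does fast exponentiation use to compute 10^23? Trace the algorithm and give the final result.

Computing 10^23 by squaring (build up from 10^1; each line after the first costs one multiplication):

10^1 = 10
10^2 = (10^1)^2 = 10^2 = 100
10^4 = (10^2)^2 = 100^2 = 10000
10^5 = 10 * 10^4 = 10 * 10000 = 100000
10^10 = (10^5)^2 = 100000^2 = 10000000000
10^11 = 10 * 10^10 = 10 * 10000000000 = 100000000000
10^22 = (10^11)^2 = 100000000000^2 = 10000000000000000000000
10^23 = 10 * 10^22 = 10 * 10000000000000000000000 = 100000000000000000000000

Result: 100000000000000000000000
Multiplications needed: 7 (7 lines after 10^1)

10^23 = 100000000000000000000000. Using exponentiation by squaring, this requires 7 multiplications. The key idea: if the exponent is even, square the half-power; if odd, multiply by the base once.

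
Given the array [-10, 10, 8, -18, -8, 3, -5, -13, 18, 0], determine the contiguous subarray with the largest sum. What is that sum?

Using Kadane's algorithm on [-10, 10, 8, -18, -8, 3, -5, -13, 18, 0]:

Scanning through the array:
Position 1 (value 10): max_ending_here = 10, max_so_far = 10
Position 2 (value 8): max_ending_here = 18, max_so_far = 18
Position 3 (value -18): max_ending_here = 0, max_so_far = 18
Position 4 (value -8): max_ending_here = -8, max_so_far = 18
Position 5 (value 3): max_ending_here = 3, max_so_far = 18
Position 6 (value -5): max_ending_here = -2, max_so_far = 18
Position 7 (value -13): max_ending_here = -13, max_so_far = 18
Position 8 (value 18): max_ending_here = 18, max_so_far = 18
Position 9 (value 0): max_ending_here = 18, max_so_far = 18

Maximum subarray: [10, 8]
Maximum sum: 18

The maximum subarray is [10, 8] with sum 18. This subarray runs from index 1 to index 2.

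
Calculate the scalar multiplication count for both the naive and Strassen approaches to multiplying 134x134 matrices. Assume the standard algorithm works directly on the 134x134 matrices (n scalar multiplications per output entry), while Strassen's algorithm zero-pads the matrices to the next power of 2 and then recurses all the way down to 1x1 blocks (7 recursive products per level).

Matrix multiplication for 134x134 matrices:

Strassen's algorithm requires power-of-2 dimensions. Pad 134x134 to 256x256 (next power of 2).

Standard algorithm: 134^3 = 2406104 multiplications
Strassen's algorithm: 7^(log2(256)) = 7^8 = 5764801 multiplications
Difference: 2406104 - 5764801 = -3358697 (Strassen uses MORE here due to padding overhead — for small or just-over-power-of-2 n, padding can outweigh the per-level savings)

Standard: 2406104 multiplications (134^3). Strassen: 5764801 multiplications (7^8, after padding to 256x256). Strassen reduces 8 recursive multiplications to 7 at each level.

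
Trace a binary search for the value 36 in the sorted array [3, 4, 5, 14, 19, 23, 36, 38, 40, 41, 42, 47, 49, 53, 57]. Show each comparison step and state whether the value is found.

Binary search for 36 in [3, 4, 5, 14, 19, 23, 36, 38, 40, 41, 42, 47, 49, 53, 57]:

lo=0, hi=14, mid=7, arr[mid]=38 -> 38 > 36, search left half
lo=0, hi=6, mid=3, arr[mid]=14 -> 14 < 36, search right half
lo=4, hi=6, mid=5, arr[mid]=23 -> 23 < 36, search right half
lo=6, hi=6, mid=6, arr[mid]=36 -> Found target at index 6!

Binary search finds 36 at index 6 after 4 comparisons. The search repeatedly halves the search space by comparing with the middle element.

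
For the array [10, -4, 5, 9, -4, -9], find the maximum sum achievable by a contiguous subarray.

Using Kadane's algorithm on [10, -4, 5, 9, -4, -9]:

Scanning through the array:
Position 1 (value -4): max_ending_here = 6, max_so_far = 10
Position 2 (value 5): max_ending_here = 11, max_so_far = 11
Position 3 (value 9): max_ending_here = 20, max_so_far = 20
Position 4 (value -4): max_ending_here = 16, max_so_far = 20
Position 5 (value -9): max_ending_here = 7, max_so_far = 20

Maximum subarray: [10, -4, 5, 9]
Maximum sum: 20

The maximum subarray is [10, -4, 5, 9] with sum 20. This subarray runs from index 0 to index 3.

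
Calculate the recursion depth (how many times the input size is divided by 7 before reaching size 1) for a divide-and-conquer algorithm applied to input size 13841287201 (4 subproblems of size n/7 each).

For divide and conquer with division factor 7:

Problem sizes at each level:
Level 0: 13841287201
Level 1: 1977326743
Level 2: 282475249
Level 3: 40353607
Level 4: 5764801
Level 5: 823543
Level 6: 117649
Level 7: 16807
Level 8: 2401
Level 9: 343
Level 10: 49
Level 11: 7
Level 12: 1

The root is level 0 and the size-1 base case is level 12 (the tree spans levels 0 through 12, i.e. 13 levels counting the root), so the depth is the number of divisions: log_7(13841287201) = 12

The recursion tree depth is log_7(13841287201) = 12. At each level, the problem size is divided by 7, so it takes 12 divisions to reduce to a base case of size 1. The algorithm makes 4 recursive calls at each level.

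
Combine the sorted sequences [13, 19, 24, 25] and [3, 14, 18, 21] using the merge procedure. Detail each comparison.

Merging process:

Compare 13 vs 3: take 3 from right. Merged: [3]
Compare 13 vs 14: take 13 from left. Merged: [3, 13]
Compare 19 vs 14: take 14 from right. Merged: [3, 13, 14]
Compare 19 vs 18: take 18 from right. Merged: [3, 13, 14, 18]
Compare 19 vs 21: take 19 from left. Merged: [3, 13, 14, 18, 19]
Compare 24 vs 21: take 21 from right. Merged: [3, 13, 14, 18, 19, 21]
Append remaining from left: [24, 25]. Merged: [3, 13, 14, 18, 19, 21, 24, 25]

Final merged array: [3, 13, 14, 18, 19, 21, 24, 25]
Total comparisons: 6

The merged array is [3, 13, 14, 18, 19, 21, 24, 25], requiring 6 comparisons. The merge step runs in O(n) time where n is the total number of elements.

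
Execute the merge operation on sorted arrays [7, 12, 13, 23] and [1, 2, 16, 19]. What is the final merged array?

Merging process:

Compare 7 vs 1: take 1 from right. Merged: [1]
Compare 7 vs 2: take 2 from right. Merged: [1, 2]
Compare 7 vs 16: take 7 from left. Merged: [1, 2, 7]
Compare 12 vs 16: take 12 from left. Merged: [1, 2, 7, 12]
Compare 13 vs 16: take 13 from left. Merged: [1, 2, 7, 12, 13]
Compare 23 vs 16: take 16 from right. Merged: [1, 2, 7, 12, 13, 16]
Compare 23 vs 19: take 19 from right. Merged: [1, 2, 7, 12, 13, 16, 19]
Append remaining from left: [23]. Merged: [1, 2, 7, 12, 13, 16, 19, 23]

Final merged array: [1, 2, 7, 12, 13, 16, 19, 23]
Total comparisons: 7

The merged array is [1, 2, 7, 12, 13, 16, 19, 23], requiring 7 comparisons. The merge step runs in O(n) time where n is the total number of elements.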